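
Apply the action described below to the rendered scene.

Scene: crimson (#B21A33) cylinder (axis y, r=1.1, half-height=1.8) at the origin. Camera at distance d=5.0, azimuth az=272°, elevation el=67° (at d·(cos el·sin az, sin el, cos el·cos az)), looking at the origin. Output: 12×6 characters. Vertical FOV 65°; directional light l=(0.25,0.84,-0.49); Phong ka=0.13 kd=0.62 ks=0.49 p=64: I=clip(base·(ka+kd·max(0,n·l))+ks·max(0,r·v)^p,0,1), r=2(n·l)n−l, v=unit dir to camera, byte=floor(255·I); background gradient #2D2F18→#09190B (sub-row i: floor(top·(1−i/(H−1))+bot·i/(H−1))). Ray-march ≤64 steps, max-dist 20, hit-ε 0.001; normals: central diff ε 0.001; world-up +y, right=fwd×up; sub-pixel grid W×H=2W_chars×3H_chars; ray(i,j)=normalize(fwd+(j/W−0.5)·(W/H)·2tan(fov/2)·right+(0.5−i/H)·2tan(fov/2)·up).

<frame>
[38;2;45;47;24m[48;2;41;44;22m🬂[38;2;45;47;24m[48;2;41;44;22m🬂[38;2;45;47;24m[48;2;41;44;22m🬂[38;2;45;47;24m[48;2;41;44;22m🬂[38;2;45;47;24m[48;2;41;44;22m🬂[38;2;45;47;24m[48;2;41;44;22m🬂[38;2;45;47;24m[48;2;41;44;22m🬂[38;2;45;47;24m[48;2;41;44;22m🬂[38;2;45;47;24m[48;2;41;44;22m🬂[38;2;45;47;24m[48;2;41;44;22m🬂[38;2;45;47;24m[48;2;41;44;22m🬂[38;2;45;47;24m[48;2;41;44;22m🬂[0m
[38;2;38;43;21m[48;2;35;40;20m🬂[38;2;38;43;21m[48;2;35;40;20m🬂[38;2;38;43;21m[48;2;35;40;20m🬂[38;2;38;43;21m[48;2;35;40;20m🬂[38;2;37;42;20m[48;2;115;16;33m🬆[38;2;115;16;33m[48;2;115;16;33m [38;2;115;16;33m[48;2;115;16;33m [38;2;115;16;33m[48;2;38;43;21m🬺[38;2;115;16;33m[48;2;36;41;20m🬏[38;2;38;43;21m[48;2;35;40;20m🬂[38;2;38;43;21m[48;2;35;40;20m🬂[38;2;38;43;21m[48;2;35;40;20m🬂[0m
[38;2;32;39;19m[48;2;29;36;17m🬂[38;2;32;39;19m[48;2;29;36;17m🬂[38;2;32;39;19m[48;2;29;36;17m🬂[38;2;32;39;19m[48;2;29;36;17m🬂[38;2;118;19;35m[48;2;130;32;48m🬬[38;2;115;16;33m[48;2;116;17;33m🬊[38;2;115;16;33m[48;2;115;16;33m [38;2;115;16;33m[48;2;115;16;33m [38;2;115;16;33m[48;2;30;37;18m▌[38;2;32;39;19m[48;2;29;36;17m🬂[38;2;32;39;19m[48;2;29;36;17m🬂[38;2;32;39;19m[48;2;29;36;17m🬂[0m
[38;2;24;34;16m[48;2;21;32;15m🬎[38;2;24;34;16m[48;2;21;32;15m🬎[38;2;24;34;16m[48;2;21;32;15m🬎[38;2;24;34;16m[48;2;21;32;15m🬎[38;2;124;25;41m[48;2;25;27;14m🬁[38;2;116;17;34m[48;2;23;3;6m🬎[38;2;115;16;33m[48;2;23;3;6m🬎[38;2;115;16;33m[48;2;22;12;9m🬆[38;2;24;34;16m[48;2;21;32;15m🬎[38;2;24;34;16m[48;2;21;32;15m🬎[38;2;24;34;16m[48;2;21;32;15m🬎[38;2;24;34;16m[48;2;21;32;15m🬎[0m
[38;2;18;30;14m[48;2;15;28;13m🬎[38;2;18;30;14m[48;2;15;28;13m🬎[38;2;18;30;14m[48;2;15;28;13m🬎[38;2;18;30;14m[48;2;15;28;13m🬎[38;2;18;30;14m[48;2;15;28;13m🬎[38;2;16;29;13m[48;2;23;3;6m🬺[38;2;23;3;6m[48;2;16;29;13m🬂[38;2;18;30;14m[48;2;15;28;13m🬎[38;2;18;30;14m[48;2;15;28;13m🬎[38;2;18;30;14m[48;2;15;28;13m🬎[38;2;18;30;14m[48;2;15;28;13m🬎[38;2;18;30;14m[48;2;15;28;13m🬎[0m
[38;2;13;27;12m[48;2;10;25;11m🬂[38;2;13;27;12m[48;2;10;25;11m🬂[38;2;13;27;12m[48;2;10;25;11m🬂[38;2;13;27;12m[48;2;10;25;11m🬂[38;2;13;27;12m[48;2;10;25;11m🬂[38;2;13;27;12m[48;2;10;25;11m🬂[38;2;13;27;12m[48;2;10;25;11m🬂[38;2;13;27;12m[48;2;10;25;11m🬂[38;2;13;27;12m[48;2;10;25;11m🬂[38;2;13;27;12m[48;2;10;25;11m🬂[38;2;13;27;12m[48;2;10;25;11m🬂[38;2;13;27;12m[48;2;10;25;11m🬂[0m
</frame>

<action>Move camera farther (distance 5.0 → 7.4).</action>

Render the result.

<frame>
[38;2;45;47;24m[48;2;41;44;22m🬂[38;2;45;47;24m[48;2;41;44;22m🬂[38;2;45;47;24m[48;2;41;44;22m🬂[38;2;45;47;24m[48;2;41;44;22m🬂[38;2;45;47;24m[48;2;41;44;22m🬂[38;2;45;47;24m[48;2;41;44;22m🬂[38;2;45;47;24m[48;2;41;44;22m🬂[38;2;45;47;24m[48;2;41;44;22m🬂[38;2;45;47;24m[48;2;41;44;22m🬂[38;2;45;47;24m[48;2;41;44;22m🬂[38;2;45;47;24m[48;2;41;44;22m🬂[38;2;45;47;24m[48;2;41;44;22m🬂[0m
[38;2;38;43;21m[48;2;35;40;20m🬂[38;2;38;43;21m[48;2;35;40;20m🬂[38;2;38;43;21m[48;2;35;40;20m🬂[38;2;38;43;21m[48;2;35;40;20m🬂[38;2;38;43;21m[48;2;35;40;20m🬂[38;2;38;43;21m[48;2;35;40;20m🬂[38;2;38;43;21m[48;2;35;40;20m🬂[38;2;38;43;21m[48;2;35;40;20m🬂[38;2;38;43;21m[48;2;35;40;20m🬂[38;2;38;43;21m[48;2;35;40;20m🬂[38;2;38;43;21m[48;2;35;40;20m🬂[38;2;38;43;21m[48;2;35;40;20m🬂[0m
[38;2;32;39;19m[48;2;29;36;17m🬂[38;2;32;39;19m[48;2;29;36;17m🬂[38;2;32;39;19m[48;2;29;36;17m🬂[38;2;32;39;19m[48;2;29;36;17m🬂[38;2;32;39;19m[48;2;29;36;17m🬂[38;2;115;16;33m[48;2;116;17;33m🬊[38;2;115;16;33m[48;2;115;16;33m [38;2;115;16;33m[48;2;30;37;18m▌[38;2;32;39;19m[48;2;29;36;17m🬂[38;2;32;39;19m[48;2;29;36;17m🬂[38;2;32;39;19m[48;2;29;36;17m🬂[38;2;32;39;19m[48;2;29;36;17m🬂[0m
[38;2;24;34;16m[48;2;21;32;15m🬎[38;2;24;34;16m[48;2;21;32;15m🬎[38;2;24;34;16m[48;2;21;32;15m🬎[38;2;24;34;16m[48;2;21;32;15m🬎[38;2;24;34;16m[48;2;21;32;15m🬎[38;2;116;17;34m[48;2;22;18;10m🬂[38;2;115;16;33m[48;2;23;3;6m🬂[38;2;115;16;33m[48;2;22;33;15m🬀[38;2;24;34;16m[48;2;21;32;15m🬎[38;2;24;34;16m[48;2;21;32;15m🬎[38;2;24;34;16m[48;2;21;32;15m🬎[38;2;24;34;16m[48;2;21;32;15m🬎[0m
[38;2;18;30;14m[48;2;15;28;13m🬎[38;2;18;30;14m[48;2;15;28;13m🬎[38;2;18;30;14m[48;2;15;28;13m🬎[38;2;18;30;14m[48;2;15;28;13m🬎[38;2;18;30;14m[48;2;15;28;13m🬎[38;2;18;30;14m[48;2;15;28;13m🬎[38;2;18;30;14m[48;2;15;28;13m🬎[38;2;18;30;14m[48;2;15;28;13m🬎[38;2;18;30;14m[48;2;15;28;13m🬎[38;2;18;30;14m[48;2;15;28;13m🬎[38;2;18;30;14m[48;2;15;28;13m🬎[38;2;18;30;14m[48;2;15;28;13m🬎[0m
[38;2;13;27;12m[48;2;10;25;11m🬂[38;2;13;27;12m[48;2;10;25;11m🬂[38;2;13;27;12m[48;2;10;25;11m🬂[38;2;13;27;12m[48;2;10;25;11m🬂[38;2;13;27;12m[48;2;10;25;11m🬂[38;2;13;27;12m[48;2;10;25;11m🬂[38;2;13;27;12m[48;2;10;25;11m🬂[38;2;13;27;12m[48;2;10;25;11m🬂[38;2;13;27;12m[48;2;10;25;11m🬂[38;2;13;27;12m[48;2;10;25;11m🬂[38;2;13;27;12m[48;2;10;25;11m🬂[38;2;13;27;12m[48;2;10;25;11m🬂[0m
</frame>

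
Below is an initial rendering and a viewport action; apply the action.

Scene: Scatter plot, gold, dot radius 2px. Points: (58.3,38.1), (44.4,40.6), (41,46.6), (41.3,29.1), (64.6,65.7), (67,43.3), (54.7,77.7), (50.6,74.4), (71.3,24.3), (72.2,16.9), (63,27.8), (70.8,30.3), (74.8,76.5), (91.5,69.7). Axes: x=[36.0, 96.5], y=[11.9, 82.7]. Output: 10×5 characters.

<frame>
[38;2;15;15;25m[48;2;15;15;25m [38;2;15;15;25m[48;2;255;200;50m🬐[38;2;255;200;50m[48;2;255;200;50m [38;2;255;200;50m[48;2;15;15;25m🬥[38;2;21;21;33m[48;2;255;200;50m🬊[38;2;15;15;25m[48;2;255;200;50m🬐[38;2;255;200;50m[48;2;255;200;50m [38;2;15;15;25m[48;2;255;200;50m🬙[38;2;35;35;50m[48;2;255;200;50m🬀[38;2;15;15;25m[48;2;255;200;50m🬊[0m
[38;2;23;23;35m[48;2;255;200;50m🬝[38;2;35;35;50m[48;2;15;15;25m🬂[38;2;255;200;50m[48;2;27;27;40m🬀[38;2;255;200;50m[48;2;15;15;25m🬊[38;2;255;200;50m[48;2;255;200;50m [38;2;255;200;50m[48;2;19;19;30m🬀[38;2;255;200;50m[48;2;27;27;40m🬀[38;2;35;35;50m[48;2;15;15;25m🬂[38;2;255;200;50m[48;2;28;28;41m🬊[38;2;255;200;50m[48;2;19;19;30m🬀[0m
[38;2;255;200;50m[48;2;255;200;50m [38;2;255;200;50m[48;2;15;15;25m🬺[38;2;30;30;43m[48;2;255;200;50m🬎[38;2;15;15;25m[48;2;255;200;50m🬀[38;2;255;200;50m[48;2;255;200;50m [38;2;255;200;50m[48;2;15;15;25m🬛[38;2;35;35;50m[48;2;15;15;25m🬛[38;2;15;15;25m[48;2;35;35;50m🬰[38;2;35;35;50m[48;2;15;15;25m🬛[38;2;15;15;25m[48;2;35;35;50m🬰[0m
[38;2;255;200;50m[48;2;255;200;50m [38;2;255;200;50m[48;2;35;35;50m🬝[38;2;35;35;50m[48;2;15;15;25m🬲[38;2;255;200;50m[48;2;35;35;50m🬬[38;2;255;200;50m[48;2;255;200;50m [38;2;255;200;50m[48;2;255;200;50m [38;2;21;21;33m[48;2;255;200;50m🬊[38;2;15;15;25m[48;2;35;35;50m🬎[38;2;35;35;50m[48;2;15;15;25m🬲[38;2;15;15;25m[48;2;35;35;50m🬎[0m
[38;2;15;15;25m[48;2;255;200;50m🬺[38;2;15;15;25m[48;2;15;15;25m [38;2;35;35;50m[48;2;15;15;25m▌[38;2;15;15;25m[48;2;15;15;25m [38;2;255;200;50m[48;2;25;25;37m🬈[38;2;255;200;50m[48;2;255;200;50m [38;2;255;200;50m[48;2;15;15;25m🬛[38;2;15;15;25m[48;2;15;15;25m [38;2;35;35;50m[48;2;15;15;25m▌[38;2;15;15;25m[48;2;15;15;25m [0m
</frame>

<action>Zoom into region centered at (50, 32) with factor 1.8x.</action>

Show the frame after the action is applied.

<frame>
[38;2;15;15;25m[48;2;15;15;25m [38;2;15;15;25m[48;2;255;200;50m🬐[38;2;255;200;50m[48;2;255;200;50m [38;2;15;15;25m[48;2;255;200;50m🬊[38;2;35;35;50m[48;2;15;15;25m▌[38;2;15;15;25m[48;2;15;15;25m [38;2;35;35;50m[48;2;15;15;25m▌[38;2;15;15;25m[48;2;255;200;50m🬬[38;2;27;27;40m[48;2;255;200;50m🬝[38;2;15;15;25m[48;2;255;200;50m🬀[0m
[38;2;35;35;50m[48;2;15;15;25m🬂[38;2;35;35;50m[48;2;15;15;25m🬂[38;2;255;200;50m[48;2;28;28;41m🬊[38;2;255;200;50m[48;2;15;15;25m🬝[38;2;255;200;50m[48;2;27;27;40m🬀[38;2;35;35;50m[48;2;15;15;25m🬂[38;2;35;35;50m[48;2;255;200;50m🬐[38;2;255;200;50m[48;2;255;200;50m [38;2;255;200;50m[48;2;27;27;40m🬃[38;2;255;200;50m[48;2;15;15;25m🬊[0m
[38;2;15;15;25m[48;2;35;35;50m🬰[38;2;21;21;33m[48;2;255;200;50m🬆[38;2;255;200;50m[48;2;15;15;25m🬺[38;2;23;23;35m[48;2;255;200;50m🬬[38;2;35;35;50m[48;2;15;15;25m🬛[38;2;15;15;25m[48;2;35;35;50m🬰[38;2;35;35;50m[48;2;15;15;25m🬛[38;2;255;200;50m[48;2;25;25;37m🬶[38;2;255;200;50m[48;2;15;15;25m🬺[38;2;23;23;35m[48;2;255;200;50m🬬[0m
[38;2;15;15;25m[48;2;35;35;50m🬎[38;2;23;23;35m[48;2;255;200;50m🬺[38;2;255;200;50m[48;2;28;28;41m🬆[38;2;15;15;25m[48;2;35;35;50m🬎[38;2;35;35;50m[48;2;15;15;25m🬲[38;2;15;15;25m[48;2;35;35;50m🬎[38;2;35;35;50m[48;2;15;15;25m🬲[38;2;23;23;35m[48;2;255;200;50m🬺[38;2;255;200;50m[48;2;28;28;41m🬆[38;2;15;15;25m[48;2;35;35;50m🬎[0m
[38;2;15;15;25m[48;2;15;15;25m [38;2;15;15;25m[48;2;15;15;25m [38;2;35;35;50m[48;2;15;15;25m▌[38;2;15;15;25m[48;2;15;15;25m [38;2;35;35;50m[48;2;15;15;25m▌[38;2;15;15;25m[48;2;15;15;25m [38;2;35;35;50m[48;2;15;15;25m▌[38;2;15;15;25m[48;2;15;15;25m [38;2;35;35;50m[48;2;15;15;25m▌[38;2;15;15;25m[48;2;15;15;25m [0m
</frame>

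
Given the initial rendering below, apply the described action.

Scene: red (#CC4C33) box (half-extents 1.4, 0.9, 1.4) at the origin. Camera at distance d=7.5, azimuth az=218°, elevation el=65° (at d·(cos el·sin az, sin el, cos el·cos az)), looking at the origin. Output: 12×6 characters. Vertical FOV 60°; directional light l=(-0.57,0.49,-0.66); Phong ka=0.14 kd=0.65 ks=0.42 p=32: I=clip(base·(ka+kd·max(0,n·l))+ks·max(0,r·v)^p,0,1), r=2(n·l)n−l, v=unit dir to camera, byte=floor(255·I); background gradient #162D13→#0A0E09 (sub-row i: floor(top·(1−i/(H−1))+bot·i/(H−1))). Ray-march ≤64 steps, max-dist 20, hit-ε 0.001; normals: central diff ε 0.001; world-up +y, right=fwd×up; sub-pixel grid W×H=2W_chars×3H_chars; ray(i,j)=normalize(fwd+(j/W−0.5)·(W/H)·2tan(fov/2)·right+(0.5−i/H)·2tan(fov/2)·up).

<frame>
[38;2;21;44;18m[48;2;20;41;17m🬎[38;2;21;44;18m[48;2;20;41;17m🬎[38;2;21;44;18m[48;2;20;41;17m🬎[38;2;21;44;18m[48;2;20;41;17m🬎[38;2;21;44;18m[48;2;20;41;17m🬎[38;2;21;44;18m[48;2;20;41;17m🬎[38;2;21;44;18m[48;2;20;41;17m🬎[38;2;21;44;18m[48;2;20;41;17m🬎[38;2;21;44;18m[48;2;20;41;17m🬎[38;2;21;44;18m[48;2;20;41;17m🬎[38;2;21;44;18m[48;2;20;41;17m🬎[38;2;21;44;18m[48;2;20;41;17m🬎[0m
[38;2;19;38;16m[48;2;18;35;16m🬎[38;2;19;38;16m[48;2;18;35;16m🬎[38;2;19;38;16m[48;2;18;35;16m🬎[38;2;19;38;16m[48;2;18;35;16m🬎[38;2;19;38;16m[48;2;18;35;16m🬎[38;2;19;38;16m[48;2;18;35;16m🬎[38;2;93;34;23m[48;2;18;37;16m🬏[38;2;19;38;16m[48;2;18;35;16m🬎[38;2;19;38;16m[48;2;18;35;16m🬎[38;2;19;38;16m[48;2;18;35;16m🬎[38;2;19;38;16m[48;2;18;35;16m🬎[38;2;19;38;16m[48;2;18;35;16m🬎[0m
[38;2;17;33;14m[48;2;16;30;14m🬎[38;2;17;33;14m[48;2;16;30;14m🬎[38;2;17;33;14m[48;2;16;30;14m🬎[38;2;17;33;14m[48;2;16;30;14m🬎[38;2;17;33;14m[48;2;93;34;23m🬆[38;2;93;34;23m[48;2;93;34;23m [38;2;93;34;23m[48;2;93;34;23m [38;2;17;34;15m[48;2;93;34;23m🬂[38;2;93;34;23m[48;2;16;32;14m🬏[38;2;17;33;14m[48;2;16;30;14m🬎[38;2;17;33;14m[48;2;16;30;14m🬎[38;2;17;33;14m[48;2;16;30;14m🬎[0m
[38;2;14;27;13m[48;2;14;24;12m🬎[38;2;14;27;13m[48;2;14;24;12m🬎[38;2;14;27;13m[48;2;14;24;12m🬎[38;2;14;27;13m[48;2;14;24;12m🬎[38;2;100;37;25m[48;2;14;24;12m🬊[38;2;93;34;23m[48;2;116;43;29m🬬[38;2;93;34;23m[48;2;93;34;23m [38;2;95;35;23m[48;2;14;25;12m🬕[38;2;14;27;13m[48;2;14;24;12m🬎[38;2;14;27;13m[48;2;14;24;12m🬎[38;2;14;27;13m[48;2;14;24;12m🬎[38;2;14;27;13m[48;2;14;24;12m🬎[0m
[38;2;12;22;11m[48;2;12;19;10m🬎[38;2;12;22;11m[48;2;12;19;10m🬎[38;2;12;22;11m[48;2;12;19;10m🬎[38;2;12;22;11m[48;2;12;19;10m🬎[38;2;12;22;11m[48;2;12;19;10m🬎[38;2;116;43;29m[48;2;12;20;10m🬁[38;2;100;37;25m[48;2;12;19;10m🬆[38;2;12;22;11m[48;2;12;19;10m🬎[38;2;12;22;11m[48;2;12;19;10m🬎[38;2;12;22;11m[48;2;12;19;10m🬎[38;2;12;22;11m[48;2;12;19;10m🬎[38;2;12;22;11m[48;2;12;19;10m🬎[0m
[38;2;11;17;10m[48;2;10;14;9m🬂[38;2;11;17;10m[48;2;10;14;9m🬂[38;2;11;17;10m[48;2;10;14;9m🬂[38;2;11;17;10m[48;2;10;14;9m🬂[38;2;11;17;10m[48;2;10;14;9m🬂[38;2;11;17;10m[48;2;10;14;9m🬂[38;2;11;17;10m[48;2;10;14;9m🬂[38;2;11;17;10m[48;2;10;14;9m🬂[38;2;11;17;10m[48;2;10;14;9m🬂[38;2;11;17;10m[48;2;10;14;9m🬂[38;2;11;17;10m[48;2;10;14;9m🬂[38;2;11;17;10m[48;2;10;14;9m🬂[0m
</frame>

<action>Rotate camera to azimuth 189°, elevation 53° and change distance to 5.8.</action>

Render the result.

<frame>
[38;2;21;44;18m[48;2;20;41;17m🬎[38;2;21;44;18m[48;2;20;41;17m🬎[38;2;21;44;18m[48;2;20;41;17m🬎[38;2;21;44;18m[48;2;20;41;17m🬎[38;2;21;44;18m[48;2;20;41;17m🬎[38;2;21;44;18m[48;2;20;41;17m🬎[38;2;21;44;18m[48;2;20;41;17m🬎[38;2;21;44;18m[48;2;20;41;17m🬎[38;2;21;44;18m[48;2;20;41;17m🬎[38;2;21;44;18m[48;2;20;41;17m🬎[38;2;21;44;18m[48;2;20;41;17m🬎[38;2;21;44;18m[48;2;20;41;17m🬎[0m
[38;2;19;38;16m[48;2;18;35;16m🬎[38;2;19;38;16m[48;2;18;35;16m🬎[38;2;19;38;16m[48;2;18;35;16m🬎[38;2;19;38;16m[48;2;18;35;16m🬎[38;2;18;37;16m[48;2;93;34;23m🬝[38;2;19;38;16m[48;2;93;34;23m🬎[38;2;19;38;16m[48;2;93;34;23m🬎[38;2;19;38;16m[48;2;93;34;23m🬎[38;2;18;37;16m[48;2;28;10;7m🬬[38;2;19;38;16m[48;2;18;35;16m🬎[38;2;19;38;16m[48;2;18;35;16m🬎[38;2;19;38;16m[48;2;18;35;16m🬎[0m
[38;2;17;33;14m[48;2;16;30;14m🬎[38;2;17;33;14m[48;2;16;30;14m🬎[38;2;17;33;14m[48;2;16;30;14m🬎[38;2;17;33;14m[48;2;16;30;14m🬎[38;2;17;34;15m[48;2;93;34;23m🬀[38;2;93;34;23m[48;2;93;34;23m [38;2;93;34;23m[48;2;93;34;23m [38;2;93;34;23m[48;2;93;34;23m [38;2;93;34;23m[48;2;16;32;14m▌[38;2;17;33;14m[48;2;16;30;14m🬎[38;2;17;33;14m[48;2;16;30;14m🬎[38;2;17;33;14m[48;2;16;30;14m🬎[0m
[38;2;14;27;13m[48;2;14;24;12m🬎[38;2;14;27;13m[48;2;14;24;12m🬎[38;2;14;27;13m[48;2;14;24;12m🬎[38;2;14;26;12m[48;2;100;37;25m▌[38;2;93;34;23m[48;2;116;43;29m🬎[38;2;93;34;23m[48;2;116;43;29m🬬[38;2;93;34;23m[48;2;93;34;23m [38;2;93;34;23m[48;2;93;34;23m [38;2;93;34;23m[48;2;14;26;12m▌[38;2;14;27;13m[48;2;14;24;12m🬎[38;2;14;27;13m[48;2;14;24;12m🬎[38;2;14;27;13m[48;2;14;24;12m🬎[0m
[38;2;12;22;11m[48;2;12;19;10m🬎[38;2;12;22;11m[48;2;12;19;10m🬎[38;2;12;22;11m[48;2;12;19;10m🬎[38;2;12;22;11m[48;2;12;19;10m🬎[38;2;116;43;29m[48;2;12;19;10m🬊[38;2;116;43;29m[48;2;12;19;10m🬎[38;2;116;43;29m[48;2;12;19;10m🬎[38;2;116;43;29m[48;2;12;19;10m🬬[38;2;116;43;29m[48;2;12;20;10m🬀[38;2;12;22;11m[48;2;12;19;10m🬎[38;2;12;22;11m[48;2;12;19;10m🬎[38;2;12;22;11m[48;2;12;19;10m🬎[0m
[38;2;11;17;10m[48;2;10;14;9m🬂[38;2;11;17;10m[48;2;10;14;9m🬂[38;2;11;17;10m[48;2;10;14;9m🬂[38;2;11;17;10m[48;2;10;14;9m🬂[38;2;11;17;10m[48;2;10;14;9m🬂[38;2;11;17;10m[48;2;10;14;9m🬂[38;2;11;17;10m[48;2;10;14;9m🬂[38;2;11;17;10m[48;2;10;14;9m🬂[38;2;11;17;10m[48;2;10;14;9m🬂[38;2;11;17;10m[48;2;10;14;9m🬂[38;2;11;17;10m[48;2;10;14;9m🬂[38;2;11;17;10m[48;2;10;14;9m🬂[0m
</frame>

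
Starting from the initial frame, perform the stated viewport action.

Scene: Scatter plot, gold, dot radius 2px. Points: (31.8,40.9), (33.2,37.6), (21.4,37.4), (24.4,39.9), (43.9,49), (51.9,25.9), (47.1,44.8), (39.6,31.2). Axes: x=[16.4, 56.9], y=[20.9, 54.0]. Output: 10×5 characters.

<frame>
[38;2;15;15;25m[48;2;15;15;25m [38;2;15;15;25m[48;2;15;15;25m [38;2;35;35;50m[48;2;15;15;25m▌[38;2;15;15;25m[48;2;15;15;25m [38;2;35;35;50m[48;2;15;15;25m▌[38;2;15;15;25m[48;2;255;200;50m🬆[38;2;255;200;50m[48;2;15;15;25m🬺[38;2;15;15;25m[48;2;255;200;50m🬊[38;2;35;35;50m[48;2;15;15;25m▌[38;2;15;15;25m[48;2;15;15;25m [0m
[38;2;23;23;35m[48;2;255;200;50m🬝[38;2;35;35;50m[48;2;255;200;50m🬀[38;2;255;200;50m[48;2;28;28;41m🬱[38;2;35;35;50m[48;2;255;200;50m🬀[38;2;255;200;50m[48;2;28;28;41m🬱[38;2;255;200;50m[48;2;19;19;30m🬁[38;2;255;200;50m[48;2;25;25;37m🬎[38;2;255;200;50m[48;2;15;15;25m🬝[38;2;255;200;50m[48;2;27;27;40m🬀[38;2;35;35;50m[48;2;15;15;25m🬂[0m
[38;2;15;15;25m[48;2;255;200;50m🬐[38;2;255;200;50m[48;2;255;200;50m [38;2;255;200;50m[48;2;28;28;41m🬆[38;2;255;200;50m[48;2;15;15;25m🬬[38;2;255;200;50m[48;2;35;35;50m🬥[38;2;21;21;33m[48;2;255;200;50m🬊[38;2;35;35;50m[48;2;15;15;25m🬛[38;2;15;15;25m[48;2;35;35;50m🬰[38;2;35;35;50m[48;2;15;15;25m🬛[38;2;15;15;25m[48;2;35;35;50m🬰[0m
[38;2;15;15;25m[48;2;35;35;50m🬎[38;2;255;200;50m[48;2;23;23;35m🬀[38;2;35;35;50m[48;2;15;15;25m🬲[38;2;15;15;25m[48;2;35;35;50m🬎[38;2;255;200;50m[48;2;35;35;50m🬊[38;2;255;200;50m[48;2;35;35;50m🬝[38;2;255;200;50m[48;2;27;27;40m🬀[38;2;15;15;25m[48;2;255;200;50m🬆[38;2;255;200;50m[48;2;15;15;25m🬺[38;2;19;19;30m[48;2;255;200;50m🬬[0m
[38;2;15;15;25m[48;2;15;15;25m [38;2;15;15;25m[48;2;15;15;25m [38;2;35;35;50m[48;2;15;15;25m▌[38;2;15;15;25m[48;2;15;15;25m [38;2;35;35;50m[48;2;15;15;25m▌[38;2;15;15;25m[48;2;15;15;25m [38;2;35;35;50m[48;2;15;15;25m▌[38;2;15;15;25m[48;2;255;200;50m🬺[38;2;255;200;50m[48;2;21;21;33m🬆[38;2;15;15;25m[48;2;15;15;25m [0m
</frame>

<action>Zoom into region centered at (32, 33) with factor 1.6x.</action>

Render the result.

<frame>
[38;2;15;15;25m[48;2;255;200;50m🬝[38;2;15;15;25m[48;2;255;200;50m🬀[38;2;21;21;33m[48;2;255;200;50m🬊[38;2;15;15;25m[48;2;255;200;50m🬴[38;2;255;200;50m[48;2;255;200;50m [38;2;255;200;50m[48;2;15;15;25m🬺[38;2;35;35;50m[48;2;15;15;25m▌[38;2;15;15;25m[48;2;15;15;25m [38;2;35;35;50m[48;2;15;15;25m▌[38;2;15;15;25m[48;2;15;15;25m [0m
[38;2;255;200;50m[48;2;255;200;50m [38;2;255;200;50m[48;2;15;15;25m🬝[38;2;255;200;50m[48;2;27;27;40m🬀[38;2;35;35;50m[48;2;15;15;25m🬂[38;2;255;200;50m[48;2;28;28;41m🬊[38;2;255;200;50m[48;2;15;15;25m🬝[38;2;255;200;50m[48;2;27;27;40m🬀[38;2;35;35;50m[48;2;15;15;25m🬂[38;2;35;35;50m[48;2;15;15;25m🬕[38;2;35;35;50m[48;2;15;15;25m🬂[0m
[38;2;23;23;35m[48;2;255;200;50m🬺[38;2;15;15;25m[48;2;35;35;50m🬰[38;2;35;35;50m[48;2;15;15;25m🬛[38;2;15;15;25m[48;2;35;35;50m🬰[38;2;35;35;50m[48;2;15;15;25m🬛[38;2;15;15;25m[48;2;35;35;50m🬰[38;2;31;31;45m[48;2;255;200;50m🬝[38;2;15;15;25m[48;2;255;200;50m🬀[38;2;28;28;41m[48;2;255;200;50m🬊[38;2;15;15;25m[48;2;35;35;50m🬰[0m
[38;2;15;15;25m[48;2;35;35;50m🬎[38;2;15;15;25m[48;2;35;35;50m🬎[38;2;35;35;50m[48;2;15;15;25m🬲[38;2;15;15;25m[48;2;35;35;50m🬎[38;2;35;35;50m[48;2;15;15;25m🬲[38;2;15;15;25m[48;2;35;35;50m🬎[38;2;35;35;50m[48;2;15;15;25m🬲[38;2;255;200;50m[48;2;28;28;41m🬊[38;2;255;200;50m[48;2;27;27;40m🬀[38;2;15;15;25m[48;2;35;35;50m🬎[0m
[38;2;15;15;25m[48;2;15;15;25m [38;2;15;15;25m[48;2;15;15;25m [38;2;35;35;50m[48;2;15;15;25m▌[38;2;15;15;25m[48;2;15;15;25m [38;2;35;35;50m[48;2;15;15;25m▌[38;2;15;15;25m[48;2;15;15;25m [38;2;35;35;50m[48;2;15;15;25m▌[38;2;15;15;25m[48;2;15;15;25m [38;2;35;35;50m[48;2;15;15;25m▌[38;2;15;15;25m[48;2;15;15;25m [0m
</frame>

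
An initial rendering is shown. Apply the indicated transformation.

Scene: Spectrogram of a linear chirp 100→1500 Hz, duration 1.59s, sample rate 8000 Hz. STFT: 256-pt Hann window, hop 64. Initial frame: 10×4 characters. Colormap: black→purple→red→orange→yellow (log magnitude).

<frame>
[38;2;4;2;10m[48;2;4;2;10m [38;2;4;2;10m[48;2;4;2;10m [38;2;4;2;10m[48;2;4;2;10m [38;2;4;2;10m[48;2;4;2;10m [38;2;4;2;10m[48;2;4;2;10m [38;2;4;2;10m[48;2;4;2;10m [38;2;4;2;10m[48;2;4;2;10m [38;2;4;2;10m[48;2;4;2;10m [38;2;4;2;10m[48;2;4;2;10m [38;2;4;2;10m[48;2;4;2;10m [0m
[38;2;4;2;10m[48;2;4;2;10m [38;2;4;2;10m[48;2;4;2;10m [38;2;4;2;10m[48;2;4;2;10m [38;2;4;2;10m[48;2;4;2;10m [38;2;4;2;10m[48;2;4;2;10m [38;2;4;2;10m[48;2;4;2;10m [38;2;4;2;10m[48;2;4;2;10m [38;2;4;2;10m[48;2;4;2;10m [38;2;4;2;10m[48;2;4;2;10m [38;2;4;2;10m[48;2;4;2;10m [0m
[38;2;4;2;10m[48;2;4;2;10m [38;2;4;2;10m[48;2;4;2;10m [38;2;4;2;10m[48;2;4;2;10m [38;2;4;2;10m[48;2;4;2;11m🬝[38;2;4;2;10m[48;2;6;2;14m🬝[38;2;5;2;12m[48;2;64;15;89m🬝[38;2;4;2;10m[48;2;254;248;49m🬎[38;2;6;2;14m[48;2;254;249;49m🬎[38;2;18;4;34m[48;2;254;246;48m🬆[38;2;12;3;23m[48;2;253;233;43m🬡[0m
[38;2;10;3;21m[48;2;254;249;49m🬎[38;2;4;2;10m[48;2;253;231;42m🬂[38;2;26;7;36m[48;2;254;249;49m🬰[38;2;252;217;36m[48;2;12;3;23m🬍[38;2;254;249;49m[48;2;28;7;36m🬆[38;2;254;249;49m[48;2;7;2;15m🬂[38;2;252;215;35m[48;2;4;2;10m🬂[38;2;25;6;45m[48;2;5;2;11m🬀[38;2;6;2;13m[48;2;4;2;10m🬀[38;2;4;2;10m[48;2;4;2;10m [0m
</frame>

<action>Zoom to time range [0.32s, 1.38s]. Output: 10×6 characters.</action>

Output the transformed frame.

<frame>
[38;2;4;2;10m[48;2;4;2;10m [38;2;4;2;10m[48;2;4;2;10m [38;2;4;2;10m[48;2;4;2;10m [38;2;4;2;10m[48;2;4;2;10m [38;2;4;2;10m[48;2;4;2;10m [38;2;4;2;10m[48;2;4;2;10m [38;2;4;2;10m[48;2;4;2;10m [38;2;4;2;10m[48;2;4;2;10m [38;2;4;2;10m[48;2;4;2;10m [38;2;4;2;10m[48;2;4;2;10m [0m
[38;2;4;2;10m[48;2;4;2;10m [38;2;4;2;10m[48;2;4;2;10m [38;2;4;2;10m[48;2;4;2;10m [38;2;4;2;10m[48;2;4;2;10m [38;2;4;2;10m[48;2;4;2;10m [38;2;4;2;10m[48;2;4;2;10m [38;2;4;2;10m[48;2;4;2;10m [38;2;4;2;10m[48;2;4;2;10m [38;2;4;2;10m[48;2;4;2;10m [38;2;4;2;10m[48;2;4;2;10m [0m
[38;2;4;2;10m[48;2;4;2;10m [38;2;4;2;10m[48;2;4;2;10m [38;2;4;2;10m[48;2;4;2;10m [38;2;4;2;10m[48;2;4;2;10m [38;2;4;2;10m[48;2;4;2;10m [38;2;4;2;10m[48;2;4;2;10m [38;2;4;2;10m[48;2;4;2;10m [38;2;4;2;10m[48;2;4;2;10m [38;2;4;2;10m[48;2;4;2;10m [38;2;4;2;10m[48;2;4;2;10m [0m
[38;2;4;2;10m[48;2;4;2;10m [38;2;4;2;10m[48;2;4;2;10m [38;2;4;2;10m[48;2;4;2;10m [38;2;4;2;10m[48;2;4;2;10m [38;2;4;2;10m[48;2;4;2;10m [38;2;4;2;10m[48;2;4;2;10m [38;2;4;2;10m[48;2;4;2;11m🬝[38;2;4;2;10m[48;2;6;2;13m🬝[38;2;4;2;11m[48;2;12;3;24m🬝[38;2;8;2;17m[48;2;189;49;80m🬝[0m
[38;2;4;2;10m[48;2;5;2;12m🬎[38;2;4;2;10m[48;2;11;3;23m🬎[38;2;18;5;26m[48;2;251;188;24m🬝[38;2;6;2;13m[48;2;254;249;49m🬎[38;2;27;7;36m[48;2;254;249;49m🬎[38;2;6;2;13m[48;2;253;237;44m🬂[38;2;53;13;48m[48;2;254;249;49m🬰[38;2;254;242;46m[48;2;43;11;40m🬍[38;2;253;240;45m[48;2;34;8;37m🬆[38;2;254;249;49m[48;2;10;3;20m🬂[0m
[38;2;253;225;39m[48;2;7;2;15m🬎[38;2;248;208;41m[48;2;11;3;23m🬆[38;2;254;249;49m[48;2;7;2;15m🬂[38;2;233;161;55m[48;2;4;2;11m🬂[38;2;25;6;46m[48;2;6;2;13m🬀[38;2;6;2;14m[48;2;4;2;10m🬂[38;2;4;2;11m[48;2;4;2;10m🬂[38;2;4;2;10m[48;2;4;2;10m [38;2;4;2;10m[48;2;4;2;10m [38;2;4;2;10m[48;2;4;2;10m [0m
</frame>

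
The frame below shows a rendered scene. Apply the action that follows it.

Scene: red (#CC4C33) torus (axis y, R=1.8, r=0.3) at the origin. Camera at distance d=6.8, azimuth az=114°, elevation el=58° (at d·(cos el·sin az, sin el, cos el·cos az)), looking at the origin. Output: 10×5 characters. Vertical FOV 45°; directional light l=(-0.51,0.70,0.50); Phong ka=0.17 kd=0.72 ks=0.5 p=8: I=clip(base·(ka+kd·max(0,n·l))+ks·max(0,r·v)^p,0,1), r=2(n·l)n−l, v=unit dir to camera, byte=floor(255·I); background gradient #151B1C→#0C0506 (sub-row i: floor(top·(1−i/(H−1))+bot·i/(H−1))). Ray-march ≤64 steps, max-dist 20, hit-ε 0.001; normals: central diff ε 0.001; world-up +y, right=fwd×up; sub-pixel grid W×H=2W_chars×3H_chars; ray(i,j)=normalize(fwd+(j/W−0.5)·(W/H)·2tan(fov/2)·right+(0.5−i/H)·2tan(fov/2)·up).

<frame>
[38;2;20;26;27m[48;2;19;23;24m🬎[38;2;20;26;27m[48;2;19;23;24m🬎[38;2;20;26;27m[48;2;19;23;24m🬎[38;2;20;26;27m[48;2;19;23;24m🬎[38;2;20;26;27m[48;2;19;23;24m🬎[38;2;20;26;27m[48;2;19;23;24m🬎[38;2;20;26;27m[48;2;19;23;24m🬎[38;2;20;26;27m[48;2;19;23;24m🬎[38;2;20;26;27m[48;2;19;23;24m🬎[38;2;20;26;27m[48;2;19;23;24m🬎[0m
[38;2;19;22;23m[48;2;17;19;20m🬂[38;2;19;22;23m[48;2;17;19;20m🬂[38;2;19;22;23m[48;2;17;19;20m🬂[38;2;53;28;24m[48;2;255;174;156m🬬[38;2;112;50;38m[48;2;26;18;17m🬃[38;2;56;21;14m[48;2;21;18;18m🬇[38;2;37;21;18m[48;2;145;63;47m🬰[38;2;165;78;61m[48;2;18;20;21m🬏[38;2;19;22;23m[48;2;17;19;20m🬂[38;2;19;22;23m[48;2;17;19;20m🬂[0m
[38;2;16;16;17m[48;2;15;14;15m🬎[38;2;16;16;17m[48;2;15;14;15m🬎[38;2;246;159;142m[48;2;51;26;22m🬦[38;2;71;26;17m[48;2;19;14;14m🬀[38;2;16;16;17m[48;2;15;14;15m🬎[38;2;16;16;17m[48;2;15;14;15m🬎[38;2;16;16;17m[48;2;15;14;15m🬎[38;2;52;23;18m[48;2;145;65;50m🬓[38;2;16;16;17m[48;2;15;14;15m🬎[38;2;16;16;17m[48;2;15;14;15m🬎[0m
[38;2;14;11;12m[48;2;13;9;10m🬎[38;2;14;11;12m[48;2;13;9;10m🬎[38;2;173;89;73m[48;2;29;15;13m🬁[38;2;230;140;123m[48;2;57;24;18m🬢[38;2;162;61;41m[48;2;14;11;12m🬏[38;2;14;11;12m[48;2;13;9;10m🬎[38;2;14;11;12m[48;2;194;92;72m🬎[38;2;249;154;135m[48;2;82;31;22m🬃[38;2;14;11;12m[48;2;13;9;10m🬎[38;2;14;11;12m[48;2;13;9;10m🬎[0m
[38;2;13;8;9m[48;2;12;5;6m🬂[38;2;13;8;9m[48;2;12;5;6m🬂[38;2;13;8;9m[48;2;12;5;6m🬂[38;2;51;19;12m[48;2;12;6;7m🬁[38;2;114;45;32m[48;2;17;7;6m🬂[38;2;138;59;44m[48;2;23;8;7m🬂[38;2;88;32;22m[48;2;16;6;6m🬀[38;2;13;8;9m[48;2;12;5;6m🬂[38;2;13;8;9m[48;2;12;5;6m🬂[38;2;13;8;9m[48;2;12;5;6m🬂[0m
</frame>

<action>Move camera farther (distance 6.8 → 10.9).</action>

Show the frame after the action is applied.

<frame>
[38;2;20;26;27m[48;2;19;23;24m🬎[38;2;20;26;27m[48;2;19;23;24m🬎[38;2;20;26;27m[48;2;19;23;24m🬎[38;2;20;26;27m[48;2;19;23;24m🬎[38;2;20;26;27m[48;2;19;23;24m🬎[38;2;20;26;27m[48;2;19;23;24m🬎[38;2;20;26;27m[48;2;19;23;24m🬎[38;2;20;26;27m[48;2;19;23;24m🬎[38;2;20;26;27m[48;2;19;23;24m🬎[38;2;20;26;27m[48;2;19;23;24m🬎[0m
[38;2;19;22;23m[48;2;17;19;20m🬂[38;2;19;22;23m[48;2;17;19;20m🬂[38;2;19;22;23m[48;2;17;19;20m🬂[38;2;19;22;23m[48;2;17;19;20m🬂[38;2;18;20;21m[48;2;251;163;146m🬝[38;2;37;26;24m[48;2;223;135;118m🬝[38;2;19;22;23m[48;2;17;19;20m🬂[38;2;19;22;23m[48;2;17;19;20m🬂[38;2;19;22;23m[48;2;17;19;20m🬂[38;2;19;22;23m[48;2;17;19;20m🬂[0m
[38;2;16;16;17m[48;2;15;14;15m🬎[38;2;16;16;17m[48;2;15;14;15m🬎[38;2;16;16;17m[48;2;15;14;15m🬎[38;2;16;16;17m[48;2;235;149;132m🬕[38;2;37;13;9m[48;2;15;15;16m🬀[38;2;16;16;17m[48;2;15;14;15m🬎[38;2;199;112;95m[48;2;32;19;17m🬦[38;2;16;16;17m[48;2;15;14;15m🬎[38;2;16;16;17m[48;2;15;14;15m🬎[38;2;16;16;17m[48;2;15;14;15m🬎[0m
[38;2;14;11;12m[48;2;13;9;10m🬎[38;2;14;11;12m[48;2;13;9;10m🬎[38;2;14;11;12m[48;2;13;9;10m🬎[38;2;88;32;22m[48;2;13;10;11m🬁[38;2;141;59;43m[48;2;22;12;11m🬈[38;2;240;147;129m[48;2;37;19;17m🬃[38;2;175;65;44m[48;2;23;11;10m🬀[38;2;14;11;12m[48;2;13;9;10m🬎[38;2;14;11;12m[48;2;13;9;10m🬎[38;2;14;11;12m[48;2;13;9;10m🬎[0m
[38;2;13;8;9m[48;2;12;5;6m🬂[38;2;13;8;9m[48;2;12;5;6m🬂[38;2;13;8;9m[48;2;12;5;6m🬂[38;2;13;8;9m[48;2;12;5;6m🬂[38;2;13;8;9m[48;2;12;5;6m🬂[38;2;13;8;9m[48;2;12;5;6m🬂[38;2;13;8;9m[48;2;12;5;6m🬂[38;2;13;8;9m[48;2;12;5;6m🬂[38;2;13;8;9m[48;2;12;5;6m🬂[38;2;13;8;9m[48;2;12;5;6m🬂[0m
</frame>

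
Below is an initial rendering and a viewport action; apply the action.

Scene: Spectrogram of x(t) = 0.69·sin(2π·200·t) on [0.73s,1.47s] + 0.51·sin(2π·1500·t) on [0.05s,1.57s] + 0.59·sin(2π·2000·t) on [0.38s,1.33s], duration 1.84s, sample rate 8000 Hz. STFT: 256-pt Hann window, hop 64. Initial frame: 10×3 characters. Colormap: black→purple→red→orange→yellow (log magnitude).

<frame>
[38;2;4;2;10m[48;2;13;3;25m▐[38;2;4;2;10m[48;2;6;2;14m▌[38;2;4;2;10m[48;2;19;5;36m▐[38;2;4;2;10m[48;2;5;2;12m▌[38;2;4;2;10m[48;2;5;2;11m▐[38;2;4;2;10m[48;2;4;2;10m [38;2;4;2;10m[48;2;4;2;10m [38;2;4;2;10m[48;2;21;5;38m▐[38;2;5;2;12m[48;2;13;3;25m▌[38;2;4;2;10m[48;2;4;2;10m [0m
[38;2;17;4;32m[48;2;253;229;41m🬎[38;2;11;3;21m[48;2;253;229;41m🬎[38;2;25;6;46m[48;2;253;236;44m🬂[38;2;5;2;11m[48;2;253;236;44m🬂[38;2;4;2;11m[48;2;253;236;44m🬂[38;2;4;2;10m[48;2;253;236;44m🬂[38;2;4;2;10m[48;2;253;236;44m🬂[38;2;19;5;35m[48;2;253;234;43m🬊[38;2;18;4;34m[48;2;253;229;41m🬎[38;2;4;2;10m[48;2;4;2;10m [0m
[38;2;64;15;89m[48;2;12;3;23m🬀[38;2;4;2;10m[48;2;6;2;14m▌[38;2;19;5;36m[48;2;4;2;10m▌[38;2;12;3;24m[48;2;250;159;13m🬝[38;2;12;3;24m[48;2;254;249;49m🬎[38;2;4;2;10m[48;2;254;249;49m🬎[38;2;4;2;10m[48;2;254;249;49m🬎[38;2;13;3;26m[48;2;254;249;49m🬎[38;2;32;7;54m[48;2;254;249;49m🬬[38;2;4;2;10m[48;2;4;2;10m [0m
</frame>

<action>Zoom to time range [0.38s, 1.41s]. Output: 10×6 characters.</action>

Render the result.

<frame>
[38;2;4;2;10m[48;2;4;2;10m [38;2;4;2;10m[48;2;4;2;10m [38;2;4;2;10m[48;2;4;2;10m [38;2;5;2;12m[48;2;4;2;10m▌[38;2;4;2;10m[48;2;4;2;10m [38;2;4;2;10m[48;2;4;2;10m [38;2;4;2;10m[48;2;4;2;10m [38;2;4;2;10m[48;2;4;2;10m [38;2;4;2;10m[48;2;4;2;10m [38;2;13;4;26m[48;2;17;4;32m▌[0m
[38;2;4;2;10m[48;2;4;2;10m [38;2;4;2;10m[48;2;4;2;10m [38;2;4;2;10m[48;2;4;2;10m [38;2;5;2;12m[48;2;4;2;10m▌[38;2;4;2;10m[48;2;4;2;10m [38;2;4;2;10m[48;2;4;2;10m [38;2;4;2;10m[48;2;4;2;10m [38;2;4;2;10m[48;2;4;2;10m [38;2;4;2;10m[48;2;4;2;10m [38;2;18;4;34m[48;2;24;5;44m🬕[0m
[38;2;4;2;10m[48;2;254;244;47m🬎[38;2;4;2;10m[48;2;254;244;47m🬎[38;2;4;2;10m[48;2;254;244;47m🬎[38;2;4;2;12m[48;2;254;244;47m🬎[38;2;4;2;10m[48;2;254;244;47m🬎[38;2;4;2;10m[48;2;254;244;47m🬎[38;2;4;2;10m[48;2;254;244;47m🬎[38;2;4;2;10m[48;2;254;244;47m🬎[38;2;4;2;10m[48;2;254;244;47m🬎[38;2;37;8;66m[48;2;250;195;30m🬎[0m
[38;2;6;2;13m[48;2;252;201;30m🬋[38;2;6;2;13m[48;2;252;201;30m🬋[38;2;6;2;13m[48;2;252;201;30m🬋[38;2;7;2;16m[48;2;252;201;30m🬋[38;2;6;2;13m[48;2;252;201;30m🬋[38;2;6;2;13m[48;2;252;201;30m🬋[38;2;6;2;13m[48;2;252;201;30m🬋[38;2;6;2;13m[48;2;252;201;30m🬋[38;2;6;2;13m[48;2;252;201;30m🬋[38;2;45;10;79m[48;2;249;192;32m🬋[0m
[38;2;4;2;10m[48;2;4;2;10m [38;2;4;2;10m[48;2;4;2;10m [38;2;4;2;10m[48;2;4;2;10m [38;2;8;2;17m[48;2;17;4;33m🬨[38;2;4;2;10m[48;2;4;2;10m [38;2;4;2;10m[48;2;4;2;10m [38;2;4;2;10m[48;2;4;2;10m [38;2;4;2;10m[48;2;4;2;10m [38;2;4;2;10m[48;2;4;2;10m [38;2;23;5;42m[48;2;17;4;33m🬊[0m
[38;2;4;2;10m[48;2;4;2;10m [38;2;4;2;10m[48;2;4;2;10m [38;2;4;2;10m[48;2;4;2;10m [38;2;28;7;51m[48;2;239;166;42m🬂[38;2;5;2;11m[48;2;227;151;64m🬂[38;2;5;2;11m[48;2;227;151;64m🬂[38;2;5;2;11m[48;2;227;151;64m🬂[38;2;5;2;11m[48;2;227;151;64m🬂[38;2;5;2;11m[48;2;227;151;64m🬂[38;2;108;29;54m[48;2;254;249;49m🬎[0m
</frame>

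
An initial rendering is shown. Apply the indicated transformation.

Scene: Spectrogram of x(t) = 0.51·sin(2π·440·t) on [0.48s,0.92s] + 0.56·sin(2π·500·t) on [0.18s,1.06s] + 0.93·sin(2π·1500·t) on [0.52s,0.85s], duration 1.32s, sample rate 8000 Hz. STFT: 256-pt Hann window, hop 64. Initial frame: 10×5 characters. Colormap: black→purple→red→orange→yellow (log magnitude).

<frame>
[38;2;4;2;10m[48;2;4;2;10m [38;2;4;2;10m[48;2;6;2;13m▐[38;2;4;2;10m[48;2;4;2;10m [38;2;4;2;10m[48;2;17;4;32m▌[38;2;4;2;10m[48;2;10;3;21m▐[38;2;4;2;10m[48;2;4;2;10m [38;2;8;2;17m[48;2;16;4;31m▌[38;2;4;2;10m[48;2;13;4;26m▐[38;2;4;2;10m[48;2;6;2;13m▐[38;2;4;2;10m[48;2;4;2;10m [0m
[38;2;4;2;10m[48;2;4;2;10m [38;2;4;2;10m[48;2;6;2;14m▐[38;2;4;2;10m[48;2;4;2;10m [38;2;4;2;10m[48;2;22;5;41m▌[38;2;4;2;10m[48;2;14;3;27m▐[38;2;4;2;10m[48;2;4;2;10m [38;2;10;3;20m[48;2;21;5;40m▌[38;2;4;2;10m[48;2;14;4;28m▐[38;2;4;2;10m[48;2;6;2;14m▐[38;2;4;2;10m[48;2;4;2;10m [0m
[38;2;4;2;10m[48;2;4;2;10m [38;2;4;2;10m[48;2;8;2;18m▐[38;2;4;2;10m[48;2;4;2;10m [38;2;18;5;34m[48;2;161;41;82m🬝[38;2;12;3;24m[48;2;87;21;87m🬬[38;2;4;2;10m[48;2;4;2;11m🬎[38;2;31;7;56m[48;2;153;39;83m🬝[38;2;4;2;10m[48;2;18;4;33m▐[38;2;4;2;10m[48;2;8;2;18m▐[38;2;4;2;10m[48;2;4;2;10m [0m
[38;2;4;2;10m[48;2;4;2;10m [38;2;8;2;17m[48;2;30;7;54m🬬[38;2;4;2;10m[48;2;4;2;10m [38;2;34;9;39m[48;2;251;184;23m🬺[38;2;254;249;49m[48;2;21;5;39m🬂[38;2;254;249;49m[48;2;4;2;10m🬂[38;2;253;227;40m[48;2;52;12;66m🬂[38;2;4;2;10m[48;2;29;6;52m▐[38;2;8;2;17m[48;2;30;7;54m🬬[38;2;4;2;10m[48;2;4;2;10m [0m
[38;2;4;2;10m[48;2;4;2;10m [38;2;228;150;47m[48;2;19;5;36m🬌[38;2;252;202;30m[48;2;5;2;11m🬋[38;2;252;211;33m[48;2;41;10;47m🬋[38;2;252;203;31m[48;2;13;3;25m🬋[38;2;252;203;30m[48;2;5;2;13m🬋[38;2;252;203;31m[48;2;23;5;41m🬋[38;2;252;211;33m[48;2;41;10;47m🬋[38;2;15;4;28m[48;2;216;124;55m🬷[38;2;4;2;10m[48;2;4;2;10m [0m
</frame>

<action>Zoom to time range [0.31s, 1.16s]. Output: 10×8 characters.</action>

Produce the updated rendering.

<frame>
[38;2;4;2;10m[48;2;4;2;10m [38;2;4;2;10m[48;2;13;3;25m▌[38;2;13;3;25m[48;2;16;4;30m▐[38;2;4;2;10m[48;2;4;2;10m [38;2;4;2;10m[48;2;4;2;10m [38;2;4;2;10m[48;2;4;2;10m [38;2;15;4;28m[48;2;15;4;29m🬎[38;2;13;3;25m[48;2;4;2;10m▌[38;2;4;2;10m[48;2;4;2;10m [38;2;6;2;14m[48;2;4;2;10m▌[0m
[38;2;4;2;10m[48;2;4;2;10m [38;2;4;2;10m[48;2;13;4;26m▌[38;2;14;4;27m[48;2;17;4;33m▐[38;2;4;2;10m[48;2;4;2;10m [38;2;4;2;10m[48;2;4;2;10m [38;2;4;2;10m[48;2;4;2;10m [38;2;15;4;29m[48;2;16;4;31m🬆[38;2;4;2;10m[48;2;13;3;25m▐[38;2;4;2;10m[48;2;4;2;10m [38;2;6;2;14m[48;2;4;2;10m▌[0m
[38;2;4;2;10m[48;2;4;2;10m [38;2;4;2;10m[48;2;14;4;27m▌[38;2;18;4;33m[48;2;22;5;41m🬨[38;2;4;2;10m[48;2;4;2;10m [38;2;4;2;10m[48;2;4;2;10m [38;2;4;2;10m[48;2;4;2;10m [38;2;18;5;35m[48;2;22;5;40m🬎[38;2;4;2;10m[48;2;14;4;27m▐[38;2;4;2;10m[48;2;4;2;10m [38;2;7;2;15m[48;2;4;2;10m▌[0m
[38;2;4;2;10m[48;2;4;2;10m [38;2;4;2;10m[48;2;16;4;30m▌[38;2;24;5;43m[48;2;33;7;58m🬊[38;2;4;2;10m[48;2;4;2;10m [38;2;4;2;10m[48;2;4;2;10m [38;2;4;2;10m[48;2;4;2;10m [38;2;26;6;47m[48;2;35;8;62m🬎[38;2;4;2;10m[48;2;16;4;30m▐[38;2;4;2;10m[48;2;4;2;10m [38;2;4;2;10m[48;2;7;2;17m▐[0m
[38;2;4;2;10m[48;2;4;2;10m [38;2;4;2;10m[48;2;18;4;35m▌[38;2;65;15;81m[48;2;252;203;30m🬎[38;2;4;2;10m[48;2;254;249;49m🬎[38;2;4;2;10m[48;2;254;249;49m🬎[38;2;4;2;10m[48;2;254;249;49m🬎[38;2;67;16;82m[48;2;245;187;38m🬎[38;2;4;2;11m[48;2;18;4;34m▐[38;2;4;2;10m[48;2;4;2;10m [38;2;4;2;10m[48;2;10;3;21m▐[0m
[38;2;4;2;10m[48;2;4;2;10m [38;2;4;2;10m[48;2;25;6;45m▌[38;2;249;168;20m[48;2;70;16;84m🬂[38;2;251;185;23m[48;2;4;2;10m🬂[38;2;251;185;23m[48;2;4;2;10m🬂[38;2;251;185;23m[48;2;4;2;10m🬂[38;2;241;152;29m[48;2;72;17;84m🬂[38;2;4;2;11m[48;2;25;6;45m▐[38;2;4;2;10m[48;2;4;2;11m🬝[38;2;4;2;10m[48;2;17;4;32m▐[0m
[38;2;4;2;10m[48;2;252;202;30m🬎[38;2;22;5;40m[48;2;252;210;33m🬎[38;2;35;8;61m[48;2;252;206;32m🬎[38;2;4;2;10m[48;2;252;203;30m🬎[38;2;4;2;10m[48;2;252;203;30m🬎[38;2;4;2;10m[48;2;252;203;31m🬎[38;2;35;8;62m[48;2;252;203;30m🬎[38;2;22;5;41m[48;2;252;210;33m🬎[38;2;4;2;11m[48;2;252;202;30m🬎[38;2;18;4;33m[48;2;251;186;23m🬬[0m
[38;2;243;139;19m[48;2;4;2;10m🬂[38;2;247;155;18m[48;2;30;7;42m🬂[38;2;252;201;30m[48;2;30;7;54m🬂[38;2;252;198;28m[48;2;4;2;11m🬂[38;2;252;197;28m[48;2;4;2;11m🬂[38;2;252;201;30m[48;2;4;2;11m🬂[38;2;252;193;26m[48;2;25;6;46m🬂[38;2;247;169;24m[48;2;30;7;44m🬂[38;2;243;139;18m[48;2;5;2;11m🬂[38;2;247;147;13m[48;2;26;6;39m🬀[0m
</frame>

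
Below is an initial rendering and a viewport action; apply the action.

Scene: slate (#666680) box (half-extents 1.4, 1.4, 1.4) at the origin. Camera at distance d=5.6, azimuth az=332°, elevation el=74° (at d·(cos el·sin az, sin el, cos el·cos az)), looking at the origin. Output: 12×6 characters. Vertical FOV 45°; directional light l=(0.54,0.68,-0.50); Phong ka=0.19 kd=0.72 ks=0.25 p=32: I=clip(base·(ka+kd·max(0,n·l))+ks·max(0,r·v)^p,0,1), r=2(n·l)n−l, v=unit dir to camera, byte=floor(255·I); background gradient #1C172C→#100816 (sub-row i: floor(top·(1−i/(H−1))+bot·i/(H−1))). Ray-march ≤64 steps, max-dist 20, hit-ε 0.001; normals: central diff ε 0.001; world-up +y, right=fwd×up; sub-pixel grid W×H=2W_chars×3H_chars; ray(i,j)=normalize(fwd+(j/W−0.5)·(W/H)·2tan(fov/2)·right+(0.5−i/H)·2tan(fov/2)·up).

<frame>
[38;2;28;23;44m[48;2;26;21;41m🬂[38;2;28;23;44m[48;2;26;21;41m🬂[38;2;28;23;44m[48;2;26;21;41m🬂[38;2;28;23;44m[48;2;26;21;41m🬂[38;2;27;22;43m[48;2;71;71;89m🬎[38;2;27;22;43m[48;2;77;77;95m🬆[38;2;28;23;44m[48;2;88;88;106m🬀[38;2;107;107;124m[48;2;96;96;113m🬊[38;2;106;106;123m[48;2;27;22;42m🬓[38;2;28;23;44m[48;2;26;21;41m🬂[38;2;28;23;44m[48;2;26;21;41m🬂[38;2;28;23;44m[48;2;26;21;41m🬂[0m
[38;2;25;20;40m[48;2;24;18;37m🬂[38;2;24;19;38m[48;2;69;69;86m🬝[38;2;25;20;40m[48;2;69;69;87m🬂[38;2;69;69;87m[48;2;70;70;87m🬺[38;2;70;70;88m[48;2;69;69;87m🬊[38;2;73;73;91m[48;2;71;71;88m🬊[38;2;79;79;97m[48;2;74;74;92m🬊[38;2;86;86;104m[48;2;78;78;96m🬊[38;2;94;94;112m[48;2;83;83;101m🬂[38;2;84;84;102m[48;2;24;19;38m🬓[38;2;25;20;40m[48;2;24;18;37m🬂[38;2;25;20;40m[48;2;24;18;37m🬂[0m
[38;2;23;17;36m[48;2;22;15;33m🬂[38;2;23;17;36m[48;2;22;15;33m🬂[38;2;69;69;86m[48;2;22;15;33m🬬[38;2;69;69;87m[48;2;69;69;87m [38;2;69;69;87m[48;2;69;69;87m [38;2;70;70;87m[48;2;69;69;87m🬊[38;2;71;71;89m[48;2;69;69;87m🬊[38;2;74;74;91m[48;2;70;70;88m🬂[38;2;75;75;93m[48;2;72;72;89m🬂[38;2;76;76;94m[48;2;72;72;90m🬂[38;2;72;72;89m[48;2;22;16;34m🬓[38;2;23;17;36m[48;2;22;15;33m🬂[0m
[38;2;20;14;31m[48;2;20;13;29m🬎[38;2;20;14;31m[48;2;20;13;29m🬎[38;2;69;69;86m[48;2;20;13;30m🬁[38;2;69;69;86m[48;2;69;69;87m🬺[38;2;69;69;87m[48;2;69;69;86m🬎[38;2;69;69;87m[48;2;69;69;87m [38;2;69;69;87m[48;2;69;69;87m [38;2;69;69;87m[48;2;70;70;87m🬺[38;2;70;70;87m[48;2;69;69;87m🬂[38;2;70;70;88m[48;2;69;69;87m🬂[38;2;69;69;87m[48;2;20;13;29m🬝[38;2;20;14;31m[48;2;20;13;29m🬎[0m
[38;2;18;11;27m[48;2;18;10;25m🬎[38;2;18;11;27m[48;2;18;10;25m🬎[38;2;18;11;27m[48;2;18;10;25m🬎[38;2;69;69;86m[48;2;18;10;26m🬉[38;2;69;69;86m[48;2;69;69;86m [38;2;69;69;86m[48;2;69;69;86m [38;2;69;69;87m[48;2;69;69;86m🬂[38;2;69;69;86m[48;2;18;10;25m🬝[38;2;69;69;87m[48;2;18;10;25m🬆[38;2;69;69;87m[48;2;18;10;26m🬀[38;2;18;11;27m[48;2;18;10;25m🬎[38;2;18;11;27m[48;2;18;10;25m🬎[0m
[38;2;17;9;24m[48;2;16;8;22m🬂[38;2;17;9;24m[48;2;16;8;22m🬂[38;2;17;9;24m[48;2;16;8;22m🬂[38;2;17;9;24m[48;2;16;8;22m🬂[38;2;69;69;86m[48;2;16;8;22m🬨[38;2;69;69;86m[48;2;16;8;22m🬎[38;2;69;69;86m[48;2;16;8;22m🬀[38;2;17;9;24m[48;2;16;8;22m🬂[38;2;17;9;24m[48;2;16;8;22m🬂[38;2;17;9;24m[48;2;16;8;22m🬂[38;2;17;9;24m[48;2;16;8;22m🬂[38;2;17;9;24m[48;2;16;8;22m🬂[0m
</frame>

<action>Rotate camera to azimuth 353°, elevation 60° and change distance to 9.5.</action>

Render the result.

<frame>
[38;2;28;23;44m[48;2;26;21;41m🬂[38;2;28;23;44m[48;2;26;21;41m🬂[38;2;28;23;44m[48;2;26;21;41m🬂[38;2;28;23;44m[48;2;26;21;41m🬂[38;2;28;23;44m[48;2;26;21;41m🬂[38;2;28;23;44m[48;2;26;21;41m🬂[38;2;28;23;44m[48;2;26;21;41m🬂[38;2;28;23;44m[48;2;26;21;41m🬂[38;2;28;23;44m[48;2;26;21;41m🬂[38;2;28;23;44m[48;2;26;21;41m🬂[38;2;28;23;44m[48;2;26;21;41m🬂[38;2;28;23;44m[48;2;26;21;41m🬂[0m
[38;2;25;20;40m[48;2;24;18;37m🬂[38;2;25;20;40m[48;2;24;18;37m🬂[38;2;25;20;40m[48;2;24;18;37m🬂[38;2;25;20;40m[48;2;24;18;37m🬂[38;2;24;19;38m[48;2;69;69;87m🬝[38;2;25;19;39m[48;2;69;69;87m🬎[38;2;25;19;39m[48;2;70;70;88m🬎[38;2;25;19;39m[48;2;75;75;93m🬎[38;2;25;20;40m[48;2;24;18;37m🬂[38;2;25;20;40m[48;2;24;18;37m🬂[38;2;25;20;40m[48;2;24;18;37m🬂[38;2;25;20;40m[48;2;24;18;37m🬂[0m
[38;2;23;17;36m[48;2;22;15;33m🬂[38;2;23;17;36m[48;2;22;15;33m🬂[38;2;23;17;36m[48;2;22;15;33m🬂[38;2;23;17;36m[48;2;22;15;33m🬂[38;2;69;69;87m[48;2;22;16;34m▐[38;2;69;69;87m[48;2;69;69;87m [38;2;71;71;88m[48;2;70;70;87m▐[38;2;76;76;94m[48;2;73;73;90m▐[38;2;23;17;36m[48;2;22;15;33m🬂[38;2;23;17;36m[48;2;22;15;33m🬂[38;2;23;17;36m[48;2;22;15;33m🬂[38;2;23;17;36m[48;2;22;15;33m🬂[0m
[38;2;20;14;31m[48;2;20;13;29m🬎[38;2;20;14;31m[48;2;20;13;29m🬎[38;2;20;14;31m[48;2;20;13;29m🬎[38;2;20;14;31m[48;2;20;13;29m🬎[38;2;69;69;87m[48;2;20;15;29m🬉[38;2;69;69;87m[48;2;19;19;24m🬎[38;2;69;69;87m[48;2;19;19;24m🬎[38;2;72;72;90m[48;2;19;19;24m🬎[38;2;77;77;95m[48;2;20;15;29m🬄[38;2;20;14;31m[48;2;20;13;29m🬎[38;2;20;14;31m[48;2;20;13;29m🬎[38;2;20;14;31m[48;2;20;13;29m🬎[0m
[38;2;18;11;27m[48;2;18;10;25m🬎[38;2;18;11;27m[48;2;18;10;25m🬎[38;2;18;11;27m[48;2;18;10;25m🬎[38;2;18;11;27m[48;2;18;10;25m🬎[38;2;19;19;24m[48;2;18;10;26m🬁[38;2;19;19;24m[48;2;18;10;25m🬎[38;2;19;19;24m[48;2;18;10;25m🬎[38;2;19;19;24m[48;2;18;10;26m🬂[38;2;18;11;27m[48;2;18;10;25m🬎[38;2;18;11;27m[48;2;18;10;25m🬎[38;2;18;11;27m[48;2;18;10;25m🬎[38;2;18;11;27m[48;2;18;10;25m🬎[0m
[38;2;17;9;24m[48;2;16;8;22m🬂[38;2;17;9;24m[48;2;16;8;22m🬂[38;2;17;9;24m[48;2;16;8;22m🬂[38;2;17;9;24m[48;2;16;8;22m🬂[38;2;17;9;24m[48;2;16;8;22m🬂[38;2;17;9;24m[48;2;16;8;22m🬂[38;2;17;9;24m[48;2;16;8;22m🬂[38;2;17;9;24m[48;2;16;8;22m🬂[38;2;17;9;24m[48;2;16;8;22m🬂[38;2;17;9;24m[48;2;16;8;22m🬂[38;2;17;9;24m[48;2;16;8;22m🬂[38;2;17;9;24m[48;2;16;8;22m🬂[0m
</frame>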